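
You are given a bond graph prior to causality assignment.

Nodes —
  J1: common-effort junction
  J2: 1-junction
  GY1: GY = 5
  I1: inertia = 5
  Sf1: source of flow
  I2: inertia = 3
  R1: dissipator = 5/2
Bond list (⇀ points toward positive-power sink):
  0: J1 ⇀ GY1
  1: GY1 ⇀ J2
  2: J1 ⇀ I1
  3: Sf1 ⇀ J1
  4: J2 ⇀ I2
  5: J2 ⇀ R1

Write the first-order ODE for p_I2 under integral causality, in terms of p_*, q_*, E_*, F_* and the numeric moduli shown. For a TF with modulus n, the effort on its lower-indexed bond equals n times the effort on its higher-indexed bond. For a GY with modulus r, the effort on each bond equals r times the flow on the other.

bond 3 stroke at Sf1  (Sf1 (Sf) sets flow on bond)
bond 2 stroke at I1  (I1 outputs flow p/I1)
bond 0 stroke at J1  (closing 0-jn rule on J1)
bond 1 stroke at J2  (GY1: gyrator matches bond 0)
bond 4 stroke at I2  (I2 outputs flow p/I2)
bond 5 stroke at J2  (J2 flow already set via bond 4)

dp_I2/dt = 5*F_Sf1 - p_I1 - 5*p_I2/6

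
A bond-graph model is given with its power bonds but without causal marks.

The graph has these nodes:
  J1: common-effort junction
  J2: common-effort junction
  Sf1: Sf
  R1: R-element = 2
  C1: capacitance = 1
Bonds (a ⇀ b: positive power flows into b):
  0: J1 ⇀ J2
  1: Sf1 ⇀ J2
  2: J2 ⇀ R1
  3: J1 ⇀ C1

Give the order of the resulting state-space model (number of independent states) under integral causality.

1  (C1 all integral)

β1 |Sf1  (Sf1 fixes flow; stroke at Sf1)
β3 |J1  (C1 integral (e out))
β0 |J2  (J1: bond 3 brought effort, rest push out)
β2 |R1  (J2: bond 0 brought effort, rest push out)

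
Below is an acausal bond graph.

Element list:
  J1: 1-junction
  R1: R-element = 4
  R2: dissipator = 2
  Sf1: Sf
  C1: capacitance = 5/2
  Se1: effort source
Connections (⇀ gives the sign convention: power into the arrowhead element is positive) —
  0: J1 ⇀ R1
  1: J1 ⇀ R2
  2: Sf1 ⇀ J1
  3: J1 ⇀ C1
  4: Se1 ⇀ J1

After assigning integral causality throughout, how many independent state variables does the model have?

1  (C1 all integral)

#2 |Sf1  (Sf1 (Sf) sets flow on bond)
#4 |J1  (Se1 fixes effort; stroke away)
#0 |J1  (common-f at J1 fixed by 2)
#1 |J1  (common-f at J1 fixed by 2)
#3 |J1  (J1: bond 2 brought flow, rest push out)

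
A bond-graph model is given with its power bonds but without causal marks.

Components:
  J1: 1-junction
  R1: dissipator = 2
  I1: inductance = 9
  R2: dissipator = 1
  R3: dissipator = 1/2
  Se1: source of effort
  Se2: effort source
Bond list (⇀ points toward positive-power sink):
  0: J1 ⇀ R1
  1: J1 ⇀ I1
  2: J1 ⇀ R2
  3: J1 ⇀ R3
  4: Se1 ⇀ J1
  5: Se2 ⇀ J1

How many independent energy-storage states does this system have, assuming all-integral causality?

1  (I1 all integral)

bond 4 |J1  (Se1 fixes effort; stroke away)
bond 5 |J1  (Se2: effort source, stroke at far end)
bond 1 |I1  (I1 integral (f out))
bond 0 |J1  (common-f at J1 fixed by 1)
bond 2 |J1  (common-f at J1 fixed by 1)
bond 3 |J1  (1-jn J1 has f-setter on 1)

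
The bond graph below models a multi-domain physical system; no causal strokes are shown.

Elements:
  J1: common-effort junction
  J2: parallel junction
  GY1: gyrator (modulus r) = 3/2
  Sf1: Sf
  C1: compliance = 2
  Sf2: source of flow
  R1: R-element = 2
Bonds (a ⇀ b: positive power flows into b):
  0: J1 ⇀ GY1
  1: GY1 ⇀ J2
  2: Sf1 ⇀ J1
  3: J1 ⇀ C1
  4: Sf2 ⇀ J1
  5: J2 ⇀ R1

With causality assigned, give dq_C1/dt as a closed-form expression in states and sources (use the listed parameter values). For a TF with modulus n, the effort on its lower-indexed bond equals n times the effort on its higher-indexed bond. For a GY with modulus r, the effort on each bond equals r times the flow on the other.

dq_C1/dt = F_Sf1 + F_Sf2 - 4*q_C1/9

β2 →Sf1  (Sf1: flow source, stroke at near end)
β4 →Sf2  (Sf2 fixes flow; stroke at Sf2)
β3 →J1  (C1 outputs effort q/C1)
β0 →GY1  (J1 effort already set via bond 3)
β1 →GY1  (GY GY1: same side as bond 0)
β5 →J2  (J2: last free bond brings effort in)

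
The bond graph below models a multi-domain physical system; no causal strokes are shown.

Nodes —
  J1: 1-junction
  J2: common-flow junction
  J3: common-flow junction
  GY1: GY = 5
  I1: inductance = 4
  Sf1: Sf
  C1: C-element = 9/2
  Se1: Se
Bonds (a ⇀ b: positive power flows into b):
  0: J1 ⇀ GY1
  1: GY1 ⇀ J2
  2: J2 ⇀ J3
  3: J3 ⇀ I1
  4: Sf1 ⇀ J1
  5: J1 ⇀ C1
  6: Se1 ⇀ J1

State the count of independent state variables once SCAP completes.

2  (C1, I1 all integral)

β4 stroke at Sf1  (Sf1: flow source, stroke at near end)
β6 stroke at J1  (Se1 (Se) sets effort on bond)
β0 stroke at J1  (common-f at J1 fixed by 4)
β5 stroke at J1  (common-f at J1 fixed by 4)
β1 stroke at J2  (through GY1, causality inverts; strokes same side of GY1)
β2 stroke at J3  (closing 1-jn rule on J2)
β3 stroke at I1  (only one flow-in slot at J3)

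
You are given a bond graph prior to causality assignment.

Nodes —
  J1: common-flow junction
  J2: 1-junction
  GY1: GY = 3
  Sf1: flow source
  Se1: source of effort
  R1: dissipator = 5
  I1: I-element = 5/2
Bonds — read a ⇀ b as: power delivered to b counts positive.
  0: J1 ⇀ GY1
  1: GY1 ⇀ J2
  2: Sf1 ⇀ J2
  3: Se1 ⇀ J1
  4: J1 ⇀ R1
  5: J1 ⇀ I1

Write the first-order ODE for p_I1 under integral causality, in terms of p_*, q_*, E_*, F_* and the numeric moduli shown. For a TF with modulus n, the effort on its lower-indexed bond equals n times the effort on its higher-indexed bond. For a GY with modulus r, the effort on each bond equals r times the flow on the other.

β2 →Sf1  (Sf1 fixes flow; stroke at Sf1)
β3 →J1  (source Se1 imposes e)
β1 →J2  (1-jn J2 has f-setter on 2)
β0 →J1  (GY GY1: same side as bond 1)
β5 →I1  (I1 outputs flow p/I1)
β4 →J1  (1-jn J1 has f-setter on 5)

dp_I1/dt = E_Se1 - 3*F_Sf1 - 2*p_I1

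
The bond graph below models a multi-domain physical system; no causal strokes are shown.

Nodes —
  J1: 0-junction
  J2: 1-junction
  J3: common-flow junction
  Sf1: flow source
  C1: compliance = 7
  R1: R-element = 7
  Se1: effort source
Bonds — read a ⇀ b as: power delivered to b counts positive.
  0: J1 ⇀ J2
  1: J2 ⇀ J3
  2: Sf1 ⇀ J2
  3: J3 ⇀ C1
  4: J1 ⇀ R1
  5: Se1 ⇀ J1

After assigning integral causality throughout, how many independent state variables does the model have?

1  (C1 all integral)

b2 |Sf1  (Sf1 fixes flow; stroke at Sf1)
b5 |J1  (Se1 (Se) sets effort on bond)
b0 |J2  (J1: bond 5 brought effort, rest push out)
b4 |R1  (J1: bond 5 brought effort, rest push out)
b1 |J2  (common-f at J2 fixed by 2)
b3 |J3  (J3: bond 1 brought flow, rest push out)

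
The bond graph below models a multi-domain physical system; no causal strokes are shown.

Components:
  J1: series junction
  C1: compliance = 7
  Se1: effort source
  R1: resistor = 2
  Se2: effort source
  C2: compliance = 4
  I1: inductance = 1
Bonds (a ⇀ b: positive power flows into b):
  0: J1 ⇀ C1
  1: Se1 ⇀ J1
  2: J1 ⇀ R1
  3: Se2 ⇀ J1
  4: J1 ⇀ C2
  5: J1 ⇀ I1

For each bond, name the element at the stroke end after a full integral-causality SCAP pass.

β1 |J1  (source Se1 imposes e)
β3 |J1  (Se2 fixes effort; stroke away)
β0 |J1  (prefer integral on C1)
β4 |J1  (C2 outputs effort q/C2)
β5 |I1  (prefer integral on I1)
β2 |J1  (J1: bond 5 brought flow, rest push out)

b0 →J1
b1 →J1
b2 →J1
b3 →J1
b4 →J1
b5 →I1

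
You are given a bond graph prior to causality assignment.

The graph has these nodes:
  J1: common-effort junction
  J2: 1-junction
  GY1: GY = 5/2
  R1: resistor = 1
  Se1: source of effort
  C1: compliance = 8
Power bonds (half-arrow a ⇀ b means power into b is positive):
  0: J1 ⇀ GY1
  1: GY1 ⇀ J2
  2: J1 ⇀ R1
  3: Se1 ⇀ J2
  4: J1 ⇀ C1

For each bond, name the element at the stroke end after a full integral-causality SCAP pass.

bond 3 stroke at J2  (source Se1 imposes e)
bond 1 stroke at GY1  (J2 needs exactly one f-in)
bond 0 stroke at GY1  (GY1 both-in/both-out from 1)
bond 4 stroke at J1  (C1: C, integral causality)
bond 2 stroke at R1  (J1 effort already set via bond 4)

bond 0 stroke at GY1
bond 1 stroke at GY1
bond 2 stroke at R1
bond 3 stroke at J2
bond 4 stroke at J1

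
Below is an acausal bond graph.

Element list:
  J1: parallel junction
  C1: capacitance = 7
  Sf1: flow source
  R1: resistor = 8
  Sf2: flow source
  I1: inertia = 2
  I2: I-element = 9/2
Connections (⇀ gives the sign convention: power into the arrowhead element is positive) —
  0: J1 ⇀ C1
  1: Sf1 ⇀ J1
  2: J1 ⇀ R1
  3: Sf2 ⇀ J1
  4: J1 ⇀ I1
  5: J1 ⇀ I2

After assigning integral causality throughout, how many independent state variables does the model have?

3  (C1, I1, I2 all integral)

#1 stroke→Sf1  (Sf1 fixes flow; stroke at Sf1)
#3 stroke→Sf2  (Sf2: flow source, stroke at near end)
#0 stroke→J1  (C1 outputs effort q/C1)
#2 stroke→R1  (0-jn J1 has e-setter on 0)
#4 stroke→I1  (common-e at J1 fixed by 0)
#5 stroke→I2  (common-e at J1 fixed by 0)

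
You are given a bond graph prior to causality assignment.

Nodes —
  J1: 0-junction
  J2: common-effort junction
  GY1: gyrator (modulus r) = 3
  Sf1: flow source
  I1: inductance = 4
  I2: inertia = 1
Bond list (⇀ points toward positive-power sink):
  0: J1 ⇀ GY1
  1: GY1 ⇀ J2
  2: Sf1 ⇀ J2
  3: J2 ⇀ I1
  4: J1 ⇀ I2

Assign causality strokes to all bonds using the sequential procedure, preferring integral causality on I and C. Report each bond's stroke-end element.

β2 |Sf1  (Sf1: flow source, stroke at near end)
β3 |I1  (I1: I, integral causality)
β1 |J2  (J2 needs exactly one e-in)
β0 |J1  (GY GY1: same side as bond 1)
β4 |I2  (common-e at J1 fixed by 0)

bond 0 →J1
bond 1 →J2
bond 2 →Sf1
bond 3 →I1
bond 4 →I2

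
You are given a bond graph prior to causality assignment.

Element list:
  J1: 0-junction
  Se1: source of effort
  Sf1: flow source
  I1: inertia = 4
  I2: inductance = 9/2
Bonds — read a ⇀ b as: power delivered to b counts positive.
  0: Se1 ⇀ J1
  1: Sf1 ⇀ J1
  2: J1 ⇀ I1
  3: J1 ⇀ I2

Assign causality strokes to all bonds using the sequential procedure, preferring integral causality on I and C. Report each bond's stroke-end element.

β0 stroke→J1  (source Se1 imposes e)
β1 stroke→Sf1  (source Sf1 imposes f)
β2 stroke→I1  (0-jn J1 has e-setter on 0)
β3 stroke→I2  (0-jn J1 has e-setter on 0)

b0 stroke at J1
b1 stroke at Sf1
b2 stroke at I1
b3 stroke at I2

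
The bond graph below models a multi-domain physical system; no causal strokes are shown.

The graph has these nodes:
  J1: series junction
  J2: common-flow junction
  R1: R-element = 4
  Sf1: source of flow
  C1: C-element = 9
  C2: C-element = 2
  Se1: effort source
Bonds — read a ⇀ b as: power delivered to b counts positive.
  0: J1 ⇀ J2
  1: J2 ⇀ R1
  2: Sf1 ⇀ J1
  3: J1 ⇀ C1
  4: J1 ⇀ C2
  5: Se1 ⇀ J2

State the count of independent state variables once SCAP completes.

b2 stroke at Sf1  (Sf1: flow source, stroke at near end)
b5 stroke at J2  (Se1 fixes effort; stroke away)
b0 stroke at J1  (J1: bond 2 brought flow, rest push out)
b3 stroke at J1  (1-jn J1 has f-setter on 2)
b4 stroke at J1  (common-f at J1 fixed by 2)
b1 stroke at J2  (J2: bond 0 brought flow, rest push out)

2  (C1, C2 all integral)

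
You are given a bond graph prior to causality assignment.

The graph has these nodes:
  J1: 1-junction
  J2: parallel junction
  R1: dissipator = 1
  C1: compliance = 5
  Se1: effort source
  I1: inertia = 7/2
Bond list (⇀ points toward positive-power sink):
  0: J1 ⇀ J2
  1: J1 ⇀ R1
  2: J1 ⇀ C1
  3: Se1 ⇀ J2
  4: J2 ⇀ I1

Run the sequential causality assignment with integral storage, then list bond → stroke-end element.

#0 stroke at J1
#1 stroke at R1
#2 stroke at J1
#3 stroke at J2
#4 stroke at I1

bond 3 |J2  (Se1 fixes effort; stroke away)
bond 0 |J1  (J2: bond 3 brought effort, rest push out)
bond 4 |I1  (J2 effort already set via bond 3)
bond 2 |J1  (C1 outputs effort q/C1)
bond 1 |R1  (J1: last free bond brings flow in)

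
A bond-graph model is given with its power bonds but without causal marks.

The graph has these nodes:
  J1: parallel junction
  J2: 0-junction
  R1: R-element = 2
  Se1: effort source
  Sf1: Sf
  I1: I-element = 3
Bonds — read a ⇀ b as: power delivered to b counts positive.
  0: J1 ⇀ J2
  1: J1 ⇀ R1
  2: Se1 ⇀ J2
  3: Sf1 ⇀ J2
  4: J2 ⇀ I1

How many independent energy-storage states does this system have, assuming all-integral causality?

#2 →J2  (Se1 fixes effort; stroke away)
#3 →Sf1  (Sf1 (Sf) sets flow on bond)
#0 →J1  (common-e at J2 fixed by 2)
#4 →I1  (0-jn J2 has e-setter on 2)
#1 →R1  (J1: bond 0 brought effort, rest push out)

1  (I1 all integral)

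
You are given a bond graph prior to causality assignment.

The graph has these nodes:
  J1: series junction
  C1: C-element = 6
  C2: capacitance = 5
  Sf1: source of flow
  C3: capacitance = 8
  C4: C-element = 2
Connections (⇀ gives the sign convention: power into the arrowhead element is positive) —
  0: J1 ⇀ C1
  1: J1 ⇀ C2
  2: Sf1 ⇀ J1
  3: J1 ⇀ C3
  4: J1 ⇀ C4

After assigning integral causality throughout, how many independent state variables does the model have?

bond 2 stroke→Sf1  (Sf1: flow source, stroke at near end)
bond 0 stroke→J1  (common-f at J1 fixed by 2)
bond 1 stroke→J1  (J1: bond 2 brought flow, rest push out)
bond 3 stroke→J1  (common-f at J1 fixed by 2)
bond 4 stroke→J1  (common-f at J1 fixed by 2)

4  (C1, C2, C3, C4 all integral)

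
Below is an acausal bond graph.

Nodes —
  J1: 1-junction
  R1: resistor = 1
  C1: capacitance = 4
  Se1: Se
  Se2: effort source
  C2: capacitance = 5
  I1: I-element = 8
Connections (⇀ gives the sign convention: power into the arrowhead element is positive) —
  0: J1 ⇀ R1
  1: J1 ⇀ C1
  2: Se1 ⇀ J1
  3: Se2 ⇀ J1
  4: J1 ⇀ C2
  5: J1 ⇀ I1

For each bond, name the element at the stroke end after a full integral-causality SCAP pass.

b2 stroke at J1  (Se1: effort source, stroke at far end)
b3 stroke at J1  (source Se2 imposes e)
b1 stroke at J1  (C1 integral (e out))
b4 stroke at J1  (C2 outputs effort q/C2)
b5 stroke at I1  (I1: I, integral causality)
b0 stroke at J1  (J1: bond 5 brought flow, rest push out)

#0 stroke at J1
#1 stroke at J1
#2 stroke at J1
#3 stroke at J1
#4 stroke at J1
#5 stroke at I1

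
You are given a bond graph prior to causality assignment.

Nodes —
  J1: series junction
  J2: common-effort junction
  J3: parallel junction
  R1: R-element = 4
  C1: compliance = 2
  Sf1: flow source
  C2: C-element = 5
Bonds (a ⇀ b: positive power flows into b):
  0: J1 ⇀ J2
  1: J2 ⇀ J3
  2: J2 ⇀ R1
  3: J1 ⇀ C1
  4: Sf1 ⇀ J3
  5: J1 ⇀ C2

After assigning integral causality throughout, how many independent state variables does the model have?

#4 |Sf1  (source Sf1 imposes f)
#1 |J3  (J3: last free bond brings effort in)
#3 |J1  (prefer integral on C1)
#5 |J1  (C2 outputs effort q/C2)
#0 |J2  (J1: last free bond brings flow in)
#2 |R1  (J2: bond 0 brought effort, rest push out)

2  (C1, C2 all integral)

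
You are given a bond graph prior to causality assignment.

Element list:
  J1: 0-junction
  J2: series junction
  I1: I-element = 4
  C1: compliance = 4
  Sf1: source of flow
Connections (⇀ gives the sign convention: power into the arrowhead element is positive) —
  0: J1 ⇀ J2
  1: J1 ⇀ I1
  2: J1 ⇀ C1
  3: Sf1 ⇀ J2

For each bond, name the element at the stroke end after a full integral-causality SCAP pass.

#3 stroke→Sf1  (Sf1 fixes flow; stroke at Sf1)
#0 stroke→J2  (common-f at J2 fixed by 3)
#1 stroke→I1  (I1: I, integral causality)
#2 stroke→J1  (J1: last free bond brings effort in)

#0 stroke→J2
#1 stroke→I1
#2 stroke→J1
#3 stroke→Sf1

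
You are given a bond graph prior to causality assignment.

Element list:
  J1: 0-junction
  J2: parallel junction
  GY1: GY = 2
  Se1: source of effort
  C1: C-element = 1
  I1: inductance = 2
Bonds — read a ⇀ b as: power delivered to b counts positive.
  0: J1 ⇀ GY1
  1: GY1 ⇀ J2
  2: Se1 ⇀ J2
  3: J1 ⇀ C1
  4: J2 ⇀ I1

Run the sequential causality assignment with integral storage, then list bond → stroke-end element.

#2 →J2  (Se1: effort source, stroke at far end)
#1 →GY1  (0-jn J2 has e-setter on 2)
#4 →I1  (common-e at J2 fixed by 2)
#0 →GY1  (GY1: gyrator matches bond 1)
#3 →J1  (J1 needs exactly one e-in)

#0 stroke at GY1
#1 stroke at GY1
#2 stroke at J2
#3 stroke at J1
#4 stroke at I1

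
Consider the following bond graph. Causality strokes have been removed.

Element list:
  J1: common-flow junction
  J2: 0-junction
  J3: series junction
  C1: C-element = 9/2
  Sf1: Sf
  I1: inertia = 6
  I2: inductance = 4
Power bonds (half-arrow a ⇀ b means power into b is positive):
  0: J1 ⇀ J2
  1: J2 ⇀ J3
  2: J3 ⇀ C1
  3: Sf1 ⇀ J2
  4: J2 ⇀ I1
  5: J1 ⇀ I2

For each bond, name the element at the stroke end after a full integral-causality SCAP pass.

β3 →Sf1  (Sf1 fixes flow; stroke at Sf1)
β2 →J3  (prefer integral on C1)
β1 →J2  (closing 1-jn rule on J3)
β0 →J1  (common-e at J2 fixed by 1)
β4 →I1  (common-e at J2 fixed by 1)
β5 →I2  (closing 1-jn rule on J1)

bond 0 |J1
bond 1 |J2
bond 2 |J3
bond 3 |Sf1
bond 4 |I1
bond 5 |I2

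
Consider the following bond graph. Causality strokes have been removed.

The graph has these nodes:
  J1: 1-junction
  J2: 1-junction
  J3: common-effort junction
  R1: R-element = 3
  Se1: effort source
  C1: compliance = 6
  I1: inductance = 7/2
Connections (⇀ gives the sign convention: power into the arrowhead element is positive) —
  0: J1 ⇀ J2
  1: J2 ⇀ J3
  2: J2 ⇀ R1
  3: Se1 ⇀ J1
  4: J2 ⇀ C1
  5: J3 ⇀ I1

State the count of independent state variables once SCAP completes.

2  (C1, I1 all integral)

β3 stroke→J1  (Se1 fixes effort; stroke away)
β0 stroke→J2  (only one flow-in slot at J1)
β4 stroke→J2  (C1 outputs effort q/C1)
β5 stroke→I1  (I1 integral (f out))
β1 stroke→J3  (only one effort-in slot at J3)
β2 stroke→J2  (J2: bond 1 brought flow, rest push out)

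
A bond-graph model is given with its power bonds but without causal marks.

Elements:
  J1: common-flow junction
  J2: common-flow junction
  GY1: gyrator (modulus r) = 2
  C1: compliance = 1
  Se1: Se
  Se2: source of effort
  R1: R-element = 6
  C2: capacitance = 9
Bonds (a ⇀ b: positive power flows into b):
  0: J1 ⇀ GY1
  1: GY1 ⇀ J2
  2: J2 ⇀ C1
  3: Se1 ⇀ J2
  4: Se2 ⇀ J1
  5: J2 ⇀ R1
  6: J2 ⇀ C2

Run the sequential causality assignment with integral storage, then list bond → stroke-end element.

#0 stroke→GY1
#1 stroke→GY1
#2 stroke→J2
#3 stroke→J2
#4 stroke→J1
#5 stroke→J2
#6 stroke→J2

b3 stroke at J2  (Se1 (Se) sets effort on bond)
b4 stroke at J1  (Se2 (Se) sets effort on bond)
b0 stroke at GY1  (only one flow-in slot at J1)
b1 stroke at GY1  (through GY1, causality inverts; strokes same side of GY1)
b2 stroke at J2  (J2 flow already set via bond 1)
b5 stroke at J2  (common-f at J2 fixed by 1)
b6 stroke at J2  (common-f at J2 fixed by 1)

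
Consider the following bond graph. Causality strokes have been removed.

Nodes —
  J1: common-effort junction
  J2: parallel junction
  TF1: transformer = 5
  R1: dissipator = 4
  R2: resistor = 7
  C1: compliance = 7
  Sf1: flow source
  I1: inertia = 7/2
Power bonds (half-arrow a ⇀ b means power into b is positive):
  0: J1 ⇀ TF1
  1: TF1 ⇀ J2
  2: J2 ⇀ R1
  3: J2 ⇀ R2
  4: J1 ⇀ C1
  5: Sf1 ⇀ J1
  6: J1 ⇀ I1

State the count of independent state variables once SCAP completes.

#5 →Sf1  (Sf1 (Sf) sets flow on bond)
#4 →J1  (C1 integral (e out))
#0 →TF1  (J1: bond 4 brought effort, rest push out)
#6 →I1  (0-jn J1 has e-setter on 4)
#1 →J2  (TF TF1: opposite of bond 0)
#2 →R1  (J2 effort already set via bond 1)
#3 →R2  (0-jn J2 has e-setter on 1)

2  (C1, I1 all integral)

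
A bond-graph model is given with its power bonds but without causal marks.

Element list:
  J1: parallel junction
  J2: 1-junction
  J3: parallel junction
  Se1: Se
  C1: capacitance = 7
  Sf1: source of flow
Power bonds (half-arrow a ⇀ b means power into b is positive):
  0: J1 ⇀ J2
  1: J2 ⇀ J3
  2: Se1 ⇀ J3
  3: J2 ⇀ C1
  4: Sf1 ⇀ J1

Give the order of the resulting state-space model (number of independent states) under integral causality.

bond 2 |J3  (Se1 (Se) sets effort on bond)
bond 4 |Sf1  (Sf1 fixes flow; stroke at Sf1)
bond 0 |J1  (only one effort-in slot at J1)
bond 1 |J2  (common-f at J2 fixed by 0)
bond 3 |J2  (1-jn J2 has f-setter on 0)

1  (C1 all integral)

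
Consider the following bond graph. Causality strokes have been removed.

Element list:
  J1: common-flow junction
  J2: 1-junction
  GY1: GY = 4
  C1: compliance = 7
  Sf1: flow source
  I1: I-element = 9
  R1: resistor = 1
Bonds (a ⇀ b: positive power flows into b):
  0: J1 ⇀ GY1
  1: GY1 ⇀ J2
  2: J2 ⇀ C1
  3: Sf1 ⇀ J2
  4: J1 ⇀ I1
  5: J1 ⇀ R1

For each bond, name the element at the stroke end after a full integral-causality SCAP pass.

b3 |Sf1  (Sf1 (Sf) sets flow on bond)
b1 |J2  (common-f at J2 fixed by 3)
b2 |J2  (J2: bond 3 brought flow, rest push out)
b0 |J1  (GY GY1: same side as bond 1)
b4 |I1  (I1 integral (f out))
b5 |J1  (common-f at J1 fixed by 4)

β0 stroke at J1
β1 stroke at J2
β2 stroke at J2
β3 stroke at Sf1
β4 stroke at I1
β5 stroke at J1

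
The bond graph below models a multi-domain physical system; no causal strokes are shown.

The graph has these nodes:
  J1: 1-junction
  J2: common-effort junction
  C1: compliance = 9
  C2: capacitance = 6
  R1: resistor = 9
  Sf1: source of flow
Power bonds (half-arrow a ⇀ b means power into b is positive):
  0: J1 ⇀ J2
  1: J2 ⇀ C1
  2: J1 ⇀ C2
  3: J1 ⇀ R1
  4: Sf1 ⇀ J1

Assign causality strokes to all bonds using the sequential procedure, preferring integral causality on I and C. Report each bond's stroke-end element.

#4 stroke→Sf1  (source Sf1 imposes f)
#0 stroke→J1  (common-f at J1 fixed by 4)
#2 stroke→J1  (common-f at J1 fixed by 4)
#3 stroke→J1  (common-f at J1 fixed by 4)
#1 stroke→J2  (only one effort-in slot at J2)

#0 stroke→J1
#1 stroke→J2
#2 stroke→J1
#3 stroke→J1
#4 stroke→Sf1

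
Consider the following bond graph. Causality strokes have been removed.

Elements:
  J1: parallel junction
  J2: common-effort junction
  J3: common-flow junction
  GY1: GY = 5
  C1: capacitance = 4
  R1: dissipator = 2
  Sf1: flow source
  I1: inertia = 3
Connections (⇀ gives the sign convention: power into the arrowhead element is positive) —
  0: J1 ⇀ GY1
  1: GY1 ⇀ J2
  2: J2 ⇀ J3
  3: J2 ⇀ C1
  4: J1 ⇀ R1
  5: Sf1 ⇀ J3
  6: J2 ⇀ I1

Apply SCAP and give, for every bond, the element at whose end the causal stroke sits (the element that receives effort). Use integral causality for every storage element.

bond 5 |Sf1  (Sf1 (Sf) sets flow on bond)
bond 2 |J3  (J3: bond 5 brought flow, rest push out)
bond 3 |J2  (prefer integral on C1)
bond 1 |GY1  (common-e at J2 fixed by 3)
bond 6 |I1  (J2: bond 3 brought effort, rest push out)
bond 0 |GY1  (GY1: gyrator matches bond 1)
bond 4 |J1  (J1: last free bond brings effort in)

bond 0 →GY1
bond 1 →GY1
bond 2 →J3
bond 3 →J2
bond 4 →J1
bond 5 →Sf1
bond 6 →I1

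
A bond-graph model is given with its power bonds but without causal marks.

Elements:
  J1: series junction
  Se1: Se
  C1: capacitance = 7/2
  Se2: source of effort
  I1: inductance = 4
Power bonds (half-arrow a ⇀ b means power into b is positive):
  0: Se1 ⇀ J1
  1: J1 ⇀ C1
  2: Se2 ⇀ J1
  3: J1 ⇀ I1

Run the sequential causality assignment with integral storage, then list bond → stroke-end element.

#0 stroke→J1  (Se1 fixes effort; stroke away)
#2 stroke→J1  (Se2 (Se) sets effort on bond)
#1 stroke→J1  (C1 outputs effort q/C1)
#3 stroke→I1  (only one flow-in slot at J1)

#0 |J1
#1 |J1
#2 |J1
#3 |I1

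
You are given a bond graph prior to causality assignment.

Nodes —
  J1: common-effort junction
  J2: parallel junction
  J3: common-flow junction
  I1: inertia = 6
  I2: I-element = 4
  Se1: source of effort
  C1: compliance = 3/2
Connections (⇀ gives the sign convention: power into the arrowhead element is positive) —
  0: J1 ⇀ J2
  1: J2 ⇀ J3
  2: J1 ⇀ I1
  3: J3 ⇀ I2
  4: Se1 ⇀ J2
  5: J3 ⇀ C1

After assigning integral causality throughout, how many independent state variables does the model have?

#4 |J2  (source Se1 imposes e)
#0 |J1  (0-jn J2 has e-setter on 4)
#1 |J3  (common-e at J2 fixed by 4)
#2 |I1  (common-e at J1 fixed by 0)
#3 |I2  (prefer integral on I2)
#5 |J3  (common-f at J3 fixed by 3)

3  (C1, I1, I2 all integral)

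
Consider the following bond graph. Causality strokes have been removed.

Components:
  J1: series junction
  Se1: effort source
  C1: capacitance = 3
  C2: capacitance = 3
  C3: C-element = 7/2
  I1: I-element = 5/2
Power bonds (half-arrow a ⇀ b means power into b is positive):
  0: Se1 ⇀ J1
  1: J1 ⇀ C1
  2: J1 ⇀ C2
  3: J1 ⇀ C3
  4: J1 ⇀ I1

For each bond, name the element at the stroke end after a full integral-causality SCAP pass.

bond 0 →J1  (Se1 fixes effort; stroke away)
bond 1 →J1  (prefer integral on C1)
bond 2 →J1  (C2: C, integral causality)
bond 3 →J1  (C3 integral (e out))
bond 4 →I1  (J1 needs exactly one f-in)

#0 stroke→J1
#1 stroke→J1
#2 stroke→J1
#3 stroke→J1
#4 stroke→I1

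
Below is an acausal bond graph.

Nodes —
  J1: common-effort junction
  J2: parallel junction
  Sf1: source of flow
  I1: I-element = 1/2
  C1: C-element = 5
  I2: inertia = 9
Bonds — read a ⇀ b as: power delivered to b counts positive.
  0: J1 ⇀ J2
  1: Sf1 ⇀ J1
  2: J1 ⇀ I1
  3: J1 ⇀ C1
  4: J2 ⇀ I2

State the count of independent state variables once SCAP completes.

3  (C1, I1, I2 all integral)

β1 |Sf1  (Sf1 fixes flow; stroke at Sf1)
β2 |I1  (I1 outputs flow p/I1)
β3 |J1  (C1 outputs effort q/C1)
β0 |J2  (common-e at J1 fixed by 3)
β4 |I2  (0-jn J2 has e-setter on 0)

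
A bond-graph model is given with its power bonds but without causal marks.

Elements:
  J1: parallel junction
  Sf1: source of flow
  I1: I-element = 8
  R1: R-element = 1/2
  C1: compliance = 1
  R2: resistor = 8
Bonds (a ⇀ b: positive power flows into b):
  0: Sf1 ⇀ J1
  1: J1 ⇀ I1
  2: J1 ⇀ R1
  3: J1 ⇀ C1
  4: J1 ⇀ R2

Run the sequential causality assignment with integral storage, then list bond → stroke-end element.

β0 stroke at Sf1  (Sf1 fixes flow; stroke at Sf1)
β1 stroke at I1  (I1 outputs flow p/I1)
β3 stroke at J1  (C1: C, integral causality)
β2 stroke at R1  (J1: bond 3 brought effort, rest push out)
β4 stroke at R2  (0-jn J1 has e-setter on 3)

#0 |Sf1
#1 |I1
#2 |R1
#3 |J1
#4 |R2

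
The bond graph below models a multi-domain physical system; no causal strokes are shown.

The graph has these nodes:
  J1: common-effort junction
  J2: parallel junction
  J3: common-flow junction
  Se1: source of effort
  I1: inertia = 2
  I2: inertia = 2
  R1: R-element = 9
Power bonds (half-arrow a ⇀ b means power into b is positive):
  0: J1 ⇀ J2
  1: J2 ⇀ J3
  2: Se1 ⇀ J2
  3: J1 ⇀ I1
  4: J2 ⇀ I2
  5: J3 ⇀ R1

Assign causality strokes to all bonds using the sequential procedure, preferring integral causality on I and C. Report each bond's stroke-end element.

bond 0 stroke→J1
bond 1 stroke→J3
bond 2 stroke→J2
bond 3 stroke→I1
bond 4 stroke→I2
bond 5 stroke→R1

#2 stroke at J2  (Se1: effort source, stroke at far end)
#0 stroke at J1  (common-e at J2 fixed by 2)
#1 stroke at J3  (common-e at J2 fixed by 2)
#4 stroke at I2  (J2 effort already set via bond 2)
#5 stroke at R1  (J3: last free bond brings flow in)
#3 stroke at I1  (0-jn J1 has e-setter on 0)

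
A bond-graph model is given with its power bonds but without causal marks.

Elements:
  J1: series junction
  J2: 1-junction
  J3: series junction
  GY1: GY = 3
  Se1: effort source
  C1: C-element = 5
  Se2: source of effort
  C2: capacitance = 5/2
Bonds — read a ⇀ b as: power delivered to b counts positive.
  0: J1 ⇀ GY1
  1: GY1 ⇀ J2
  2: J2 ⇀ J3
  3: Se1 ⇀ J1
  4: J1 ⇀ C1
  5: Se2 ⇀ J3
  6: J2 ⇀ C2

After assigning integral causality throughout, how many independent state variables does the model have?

β3 →J1  (Se1 fixes effort; stroke away)
β5 →J3  (source Se2 imposes e)
β2 →J2  (only one flow-in slot at J3)
β4 →J1  (C1: C, integral causality)
β0 →GY1  (J1: last free bond brings flow in)
β1 →GY1  (GY GY1: same side as bond 0)
β6 →J2  (J2 flow already set via bond 1)

2  (C1, C2 all integral)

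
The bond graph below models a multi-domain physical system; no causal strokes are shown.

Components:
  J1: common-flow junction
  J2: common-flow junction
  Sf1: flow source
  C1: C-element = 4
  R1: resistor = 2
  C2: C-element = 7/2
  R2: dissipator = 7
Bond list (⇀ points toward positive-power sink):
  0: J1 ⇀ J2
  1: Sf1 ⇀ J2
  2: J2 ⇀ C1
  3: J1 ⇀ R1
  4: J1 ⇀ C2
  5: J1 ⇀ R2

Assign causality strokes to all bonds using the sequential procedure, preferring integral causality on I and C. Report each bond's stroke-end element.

bond 0 |J2
bond 1 |Sf1
bond 2 |J2
bond 3 |J1
bond 4 |J1
bond 5 |J1

β1 stroke at Sf1  (Sf1 fixes flow; stroke at Sf1)
β0 stroke at J2  (1-jn J2 has f-setter on 1)
β2 stroke at J2  (J2: bond 1 brought flow, rest push out)
β3 stroke at J1  (J1: bond 0 brought flow, rest push out)
β4 stroke at J1  (1-jn J1 has f-setter on 0)
β5 stroke at J1  (1-jn J1 has f-setter on 0)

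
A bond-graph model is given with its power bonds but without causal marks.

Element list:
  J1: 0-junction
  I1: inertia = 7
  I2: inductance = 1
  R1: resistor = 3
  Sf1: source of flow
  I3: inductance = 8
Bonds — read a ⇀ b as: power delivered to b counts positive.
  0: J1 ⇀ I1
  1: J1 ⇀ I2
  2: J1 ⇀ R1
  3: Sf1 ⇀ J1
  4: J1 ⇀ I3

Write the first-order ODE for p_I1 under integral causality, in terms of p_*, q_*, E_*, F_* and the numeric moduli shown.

bond 3 stroke at Sf1  (Sf1 fixes flow; stroke at Sf1)
bond 0 stroke at I1  (I1 integral (f out))
bond 1 stroke at I2  (I2 outputs flow p/I2)
bond 4 stroke at I3  (prefer integral on I3)
bond 2 stroke at J1  (only one effort-in slot at J1)

dp_I1/dt = 3*F_Sf1 - 3*p_I1/7 - 3*p_I2 - 3*p_I3/8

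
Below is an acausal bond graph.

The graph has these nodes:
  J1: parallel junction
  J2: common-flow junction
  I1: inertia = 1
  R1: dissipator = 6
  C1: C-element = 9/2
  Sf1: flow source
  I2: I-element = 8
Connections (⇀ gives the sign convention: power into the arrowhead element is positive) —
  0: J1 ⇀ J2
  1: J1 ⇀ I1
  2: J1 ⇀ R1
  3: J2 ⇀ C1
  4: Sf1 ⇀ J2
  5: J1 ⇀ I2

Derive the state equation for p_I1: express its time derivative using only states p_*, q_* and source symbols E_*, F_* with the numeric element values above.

#4 stroke→Sf1  (source Sf1 imposes f)
#0 stroke→J2  (common-f at J2 fixed by 4)
#3 stroke→J2  (common-f at J2 fixed by 4)
#1 stroke→I1  (I1 outputs flow p/I1)
#5 stroke→I2  (I2 integral (f out))
#2 stroke→J1  (J1 needs exactly one e-in)

dp_I1/dt = -6*F_Sf1 - 6*p_I1 - 3*p_I2/4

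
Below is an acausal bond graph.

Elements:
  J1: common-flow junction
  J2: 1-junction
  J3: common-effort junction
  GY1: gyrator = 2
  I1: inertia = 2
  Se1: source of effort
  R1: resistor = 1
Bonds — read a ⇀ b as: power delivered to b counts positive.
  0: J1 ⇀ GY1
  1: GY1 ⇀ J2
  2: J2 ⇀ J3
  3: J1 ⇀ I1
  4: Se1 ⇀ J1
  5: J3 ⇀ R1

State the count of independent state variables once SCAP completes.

1  (I1 all integral)

β4 |J1  (Se1: effort source, stroke at far end)
β3 |I1  (I1 integral (f out))
β0 |J1  (J1: bond 3 brought flow, rest push out)
β1 |J2  (GY1 both-in/both-out from 0)
β2 |J3  (J2 needs exactly one f-in)
β5 |R1  (J3 effort already set via bond 2)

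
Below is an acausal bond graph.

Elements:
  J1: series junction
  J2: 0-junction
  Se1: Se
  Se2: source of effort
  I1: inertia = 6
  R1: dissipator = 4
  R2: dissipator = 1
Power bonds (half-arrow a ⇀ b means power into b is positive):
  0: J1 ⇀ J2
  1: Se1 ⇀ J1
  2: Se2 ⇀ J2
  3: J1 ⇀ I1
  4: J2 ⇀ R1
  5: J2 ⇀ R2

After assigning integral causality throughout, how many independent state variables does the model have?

β1 →J1  (source Se1 imposes e)
β2 →J2  (Se2: effort source, stroke at far end)
β0 →J1  (common-e at J2 fixed by 2)
β4 →R1  (J2: bond 2 brought effort, rest push out)
β5 →R2  (J2: bond 2 brought effort, rest push out)
β3 →I1  (closing 1-jn rule on J1)

1  (I1 all integral)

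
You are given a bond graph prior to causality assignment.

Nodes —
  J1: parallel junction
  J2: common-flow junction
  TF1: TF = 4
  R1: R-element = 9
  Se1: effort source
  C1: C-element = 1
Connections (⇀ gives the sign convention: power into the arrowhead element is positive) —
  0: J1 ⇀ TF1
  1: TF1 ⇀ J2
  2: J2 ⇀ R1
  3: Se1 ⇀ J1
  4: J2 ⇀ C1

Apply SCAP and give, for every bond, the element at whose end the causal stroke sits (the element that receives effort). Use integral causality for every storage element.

b0 →TF1
b1 →J2
b2 →R1
b3 →J1
b4 →J2

b3 stroke at J1  (Se1 fixes effort; stroke away)
b0 stroke at TF1  (0-jn J1 has e-setter on 3)
b1 stroke at J2  (TF TF1: opposite of bond 0)
b4 stroke at J2  (prefer integral on C1)
b2 stroke at R1  (J2: last free bond brings flow in)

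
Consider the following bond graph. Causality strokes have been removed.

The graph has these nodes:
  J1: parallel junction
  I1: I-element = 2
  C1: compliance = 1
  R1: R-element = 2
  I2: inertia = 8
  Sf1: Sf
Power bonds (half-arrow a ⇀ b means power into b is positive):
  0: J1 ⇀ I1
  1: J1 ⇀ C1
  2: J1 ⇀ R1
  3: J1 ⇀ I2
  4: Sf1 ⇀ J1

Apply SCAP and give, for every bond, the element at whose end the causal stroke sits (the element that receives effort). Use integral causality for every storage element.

b0 |I1
b1 |J1
b2 |R1
b3 |I2
b4 |Sf1

b4 stroke at Sf1  (Sf1: flow source, stroke at near end)
b0 stroke at I1  (I1 integral (f out))
b1 stroke at J1  (C1: C, integral causality)
b2 stroke at R1  (0-jn J1 has e-setter on 1)
b3 stroke at I2  (0-jn J1 has e-setter on 1)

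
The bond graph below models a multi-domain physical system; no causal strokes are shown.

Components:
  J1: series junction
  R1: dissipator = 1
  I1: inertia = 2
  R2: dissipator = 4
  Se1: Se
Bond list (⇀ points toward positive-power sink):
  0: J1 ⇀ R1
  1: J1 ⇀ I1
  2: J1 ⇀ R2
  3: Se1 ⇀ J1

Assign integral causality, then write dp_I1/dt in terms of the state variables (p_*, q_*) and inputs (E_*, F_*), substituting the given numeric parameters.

dp_I1/dt = E_Se1 - 5*p_I1/2

b3 stroke→J1  (Se1 fixes effort; stroke away)
b1 stroke→I1  (prefer integral on I1)
b0 stroke→J1  (1-jn J1 has f-setter on 1)
b2 stroke→J1  (common-f at J1 fixed by 1)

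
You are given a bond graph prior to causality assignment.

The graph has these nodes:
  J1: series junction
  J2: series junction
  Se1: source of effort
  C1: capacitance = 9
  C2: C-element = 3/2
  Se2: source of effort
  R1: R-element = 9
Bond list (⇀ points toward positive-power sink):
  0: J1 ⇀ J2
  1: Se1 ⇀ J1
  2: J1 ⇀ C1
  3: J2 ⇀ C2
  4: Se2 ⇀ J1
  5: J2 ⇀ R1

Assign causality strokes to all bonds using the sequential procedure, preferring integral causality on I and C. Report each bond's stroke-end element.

b0 →J2
b1 →J1
b2 →J1
b3 →J2
b4 →J1
b5 →R1

β1 |J1  (Se1 (Se) sets effort on bond)
β4 |J1  (source Se2 imposes e)
β2 |J1  (C1 outputs effort q/C1)
β0 |J2  (only one flow-in slot at J1)
β3 |J2  (C2 outputs effort q/C2)
β5 |R1  (J2: last free bond brings flow in)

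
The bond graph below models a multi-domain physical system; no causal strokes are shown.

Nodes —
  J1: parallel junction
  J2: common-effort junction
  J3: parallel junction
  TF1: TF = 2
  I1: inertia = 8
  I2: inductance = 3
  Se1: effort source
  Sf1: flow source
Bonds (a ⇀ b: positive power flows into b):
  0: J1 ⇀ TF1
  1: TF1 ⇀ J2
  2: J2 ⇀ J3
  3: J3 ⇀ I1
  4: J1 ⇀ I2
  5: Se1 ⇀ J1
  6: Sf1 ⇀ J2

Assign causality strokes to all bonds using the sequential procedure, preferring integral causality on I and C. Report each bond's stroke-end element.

#0 stroke at TF1
#1 stroke at J2
#2 stroke at J3
#3 stroke at I1
#4 stroke at I2
#5 stroke at J1
#6 stroke at Sf1

bond 5 |J1  (source Se1 imposes e)
bond 6 |Sf1  (source Sf1 imposes f)
bond 0 |TF1  (0-jn J1 has e-setter on 5)
bond 4 |I2  (common-e at J1 fixed by 5)
bond 1 |J2  (TF1: transformer flips bond 0)
bond 2 |J3  (common-e at J2 fixed by 1)
bond 3 |I1  (common-e at J3 fixed by 2)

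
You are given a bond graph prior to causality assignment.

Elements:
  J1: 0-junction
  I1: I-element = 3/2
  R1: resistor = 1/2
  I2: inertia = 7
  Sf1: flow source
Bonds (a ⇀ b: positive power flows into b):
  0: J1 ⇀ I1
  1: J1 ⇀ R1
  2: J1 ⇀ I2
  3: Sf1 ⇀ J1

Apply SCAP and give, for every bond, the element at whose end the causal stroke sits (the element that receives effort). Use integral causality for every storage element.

bond 0 |I1
bond 1 |J1
bond 2 |I2
bond 3 |Sf1

bond 3 |Sf1  (source Sf1 imposes f)
bond 0 |I1  (I1 outputs flow p/I1)
bond 2 |I2  (I2 integral (f out))
bond 1 |J1  (closing 0-jn rule on J1)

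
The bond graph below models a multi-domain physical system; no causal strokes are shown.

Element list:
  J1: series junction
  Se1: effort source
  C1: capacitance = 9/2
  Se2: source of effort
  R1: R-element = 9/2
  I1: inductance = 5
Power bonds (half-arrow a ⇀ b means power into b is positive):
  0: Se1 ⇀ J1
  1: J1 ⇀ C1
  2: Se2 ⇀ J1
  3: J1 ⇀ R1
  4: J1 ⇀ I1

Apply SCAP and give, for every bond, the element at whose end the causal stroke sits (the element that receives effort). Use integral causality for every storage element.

β0 |J1
β1 |J1
β2 |J1
β3 |J1
β4 |I1

b0 →J1  (Se1 fixes effort; stroke away)
b2 →J1  (Se2 fixes effort; stroke away)
b1 →J1  (C1 integral (e out))
b4 →I1  (I1: I, integral causality)
b3 →J1  (J1 flow already set via bond 4)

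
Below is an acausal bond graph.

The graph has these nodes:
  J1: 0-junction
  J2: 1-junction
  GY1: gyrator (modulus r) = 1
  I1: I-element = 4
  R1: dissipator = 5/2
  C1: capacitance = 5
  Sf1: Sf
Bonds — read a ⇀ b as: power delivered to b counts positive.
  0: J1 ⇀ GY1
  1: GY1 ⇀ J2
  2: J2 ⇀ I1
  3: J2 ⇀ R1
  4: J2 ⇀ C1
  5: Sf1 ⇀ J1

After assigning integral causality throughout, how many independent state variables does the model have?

2  (C1, I1 all integral)

#5 stroke at Sf1  (source Sf1 imposes f)
#0 stroke at J1  (J1 needs exactly one e-in)
#1 stroke at J2  (through GY1, causality inverts; strokes same side of GY1)
#2 stroke at I1  (I1 outputs flow p/I1)
#3 stroke at J2  (common-f at J2 fixed by 2)
#4 stroke at J2  (1-jn J2 has f-setter on 2)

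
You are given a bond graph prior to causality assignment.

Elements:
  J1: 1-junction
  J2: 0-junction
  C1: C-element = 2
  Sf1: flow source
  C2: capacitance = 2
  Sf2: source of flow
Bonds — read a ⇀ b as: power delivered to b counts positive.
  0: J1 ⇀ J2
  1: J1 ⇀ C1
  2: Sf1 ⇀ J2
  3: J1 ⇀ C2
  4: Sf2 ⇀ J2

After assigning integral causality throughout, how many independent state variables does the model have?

#2 stroke→Sf1  (Sf1: flow source, stroke at near end)
#4 stroke→Sf2  (Sf2: flow source, stroke at near end)
#0 stroke→J2  (closing 0-jn rule on J2)
#1 stroke→J1  (common-f at J1 fixed by 0)
#3 stroke→J1  (J1 flow already set via bond 0)

2  (C1, C2 all integral)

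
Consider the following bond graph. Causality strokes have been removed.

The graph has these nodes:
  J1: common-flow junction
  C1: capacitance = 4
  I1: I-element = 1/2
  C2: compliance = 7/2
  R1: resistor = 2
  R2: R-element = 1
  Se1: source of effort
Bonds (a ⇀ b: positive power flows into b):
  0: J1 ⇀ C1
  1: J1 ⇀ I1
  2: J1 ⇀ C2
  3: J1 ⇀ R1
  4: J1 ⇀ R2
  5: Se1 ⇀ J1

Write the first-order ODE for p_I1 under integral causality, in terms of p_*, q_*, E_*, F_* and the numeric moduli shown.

dp_I1/dt = E_Se1 - 6*p_I1 - q_C1/4 - 2*q_C2/7

#5 →J1  (Se1 fixes effort; stroke away)
#0 →J1  (C1 outputs effort q/C1)
#1 →I1  (I1 outputs flow p/I1)
#2 →J1  (J1: bond 1 brought flow, rest push out)
#3 →J1  (1-jn J1 has f-setter on 1)
#4 →J1  (J1 flow already set via bond 1)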